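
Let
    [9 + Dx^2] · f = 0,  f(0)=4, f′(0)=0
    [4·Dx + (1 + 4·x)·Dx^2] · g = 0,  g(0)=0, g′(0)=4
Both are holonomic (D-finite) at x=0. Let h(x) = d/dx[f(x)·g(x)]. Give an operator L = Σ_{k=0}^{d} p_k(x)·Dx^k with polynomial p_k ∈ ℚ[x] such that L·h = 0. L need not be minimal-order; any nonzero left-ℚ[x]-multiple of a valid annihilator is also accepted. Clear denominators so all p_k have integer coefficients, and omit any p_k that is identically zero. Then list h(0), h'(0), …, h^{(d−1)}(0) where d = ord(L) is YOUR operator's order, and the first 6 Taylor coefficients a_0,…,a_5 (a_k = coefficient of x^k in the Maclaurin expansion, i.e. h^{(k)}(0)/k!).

L = (-153603 - 635688·x - 3184272·x^2 - 4292352·x^3 + 12503808·x^4 + 40310784·x^5 + 26873856·x^6) + (-47736 - 304992·x - 311040·x^2 + 2073600·x^3 + 7464960·x^4 + 5971968·x^5)·Dx + (-19110 - 88272·x - 352800·x^2 + 41472·x^3 + 3773952·x^4 + 8957952·x^5 + 5971968·x^6)·Dx^2 + (-5304 - 33888·x - 34560·x^2 + 230400·x^3 + 829440·x^4 + 663552·x^5)·Dx^3 + (-227 - 1960·x + 112·x^2 + 57600·x^3 + 264960·x^4 + 497664·x^5 + 331776·x^6)·Dx^4  (order 4).
h: a_k = 16, -64, 40, -448, 2446, -10120, …
ICs: h(0) = 16, h′(0) = -64, h′′(0) = 80, h′′′(0) = -2688.

f: a_k = 4, 0, -18, 0, 27/2, 0, …
g: a_k = 0, 4, -8, 64/3, -64, 1024/5, …
f·g: L₀ = L_f ⊗_s L_g, ord ≤ 2·2.
h=h₀': d/dx-closure on L₀ ⇒ L.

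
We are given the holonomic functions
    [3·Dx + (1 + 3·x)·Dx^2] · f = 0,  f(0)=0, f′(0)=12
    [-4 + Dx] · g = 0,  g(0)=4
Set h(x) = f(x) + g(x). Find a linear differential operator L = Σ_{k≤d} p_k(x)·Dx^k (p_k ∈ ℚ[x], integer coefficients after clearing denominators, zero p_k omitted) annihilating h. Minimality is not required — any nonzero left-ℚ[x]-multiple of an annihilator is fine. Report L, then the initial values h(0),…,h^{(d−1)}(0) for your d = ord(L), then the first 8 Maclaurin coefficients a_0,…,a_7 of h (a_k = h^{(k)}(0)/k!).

L = (-120 - 144·x)·Dx + (2 - 96·x - 144·x^2)·Dx^2 + (7 + 33·x + 36·x^2)·Dx^3  (order 3).
h: a_k = 4, 28, 14, 236/3, -115/3, 3428/15, -20846/45, 397756/315, …
ICs: h(0) = 4, h′(0) = 28, h′′(0) = 28.

f: a_k = 0, 12, -18, 36, -81, 972/5, -486, 8748/7, …
g: a_k = 4, 16, 32, 128/3, 128/3, 512/15, 1024/45, 4096/315, …
Sum ⇒ L₀ = lclm(L_f,L_g) in ℚ(x)⟨Dx⟩.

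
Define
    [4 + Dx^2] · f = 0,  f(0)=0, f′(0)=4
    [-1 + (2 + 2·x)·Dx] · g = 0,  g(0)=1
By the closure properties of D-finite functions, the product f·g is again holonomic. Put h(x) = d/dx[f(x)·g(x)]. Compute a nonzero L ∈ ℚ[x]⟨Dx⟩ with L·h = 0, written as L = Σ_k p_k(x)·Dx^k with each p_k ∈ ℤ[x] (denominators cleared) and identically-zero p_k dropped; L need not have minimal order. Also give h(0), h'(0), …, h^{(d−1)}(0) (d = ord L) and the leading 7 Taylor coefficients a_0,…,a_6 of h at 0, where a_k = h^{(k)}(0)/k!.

f: a_k = 0, 4, 0, -8/3, 0, 8/15, 0, …
g: a_k = 1, 1/2, -1/8, 1/16, -5/128, 7/256, -21/1024, …
h₀=f·g: eliminate ⇒ L₀, order ≤ 2·1.
Derive L from L₀ (diff closure).
L = (413 + 1344·x + 1696·x^2 + 1024·x^3 + 256·x^4) + (-52 - 180·x - 192·x^2 - 64·x^3)·Dx + (76 + 280·x + 396·x^2 + 256·x^3 + 64·x^4)·Dx^2  (order 2).
h: a_k = 4, 4, -19/2, -13/3, 341/96, 201/160, -7687/11520, …
ICs: h(0) = 4, h′(0) = 4.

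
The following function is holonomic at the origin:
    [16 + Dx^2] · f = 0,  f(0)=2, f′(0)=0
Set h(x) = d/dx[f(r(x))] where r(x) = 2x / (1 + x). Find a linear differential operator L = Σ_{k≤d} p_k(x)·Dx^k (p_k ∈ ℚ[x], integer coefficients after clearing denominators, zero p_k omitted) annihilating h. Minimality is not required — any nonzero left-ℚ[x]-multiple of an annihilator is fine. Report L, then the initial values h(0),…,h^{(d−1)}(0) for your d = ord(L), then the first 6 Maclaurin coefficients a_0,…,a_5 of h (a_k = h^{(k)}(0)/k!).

f: a_k = 2, 0, -16, 0, 64/3, 0, …
f∘r: x↦r, Dx↦Dx/r' in L_f ⇒ L₀.
h=h₀': d/dx-closure on L₀ ⇒ L.
L = (70 + 12·x + 6·x^2) + (6 + 18·x + 18·x^2 + 6·x^3)·Dx + (1 + 4·x + 6·x^2 + 4·x^3 + x^4)·Dx^2  (order 2).
h: a_k = 0, -128, 384, 1792/3, -16640/3, 212864/15, …
ICs: h(0) = 0, h′(0) = -128.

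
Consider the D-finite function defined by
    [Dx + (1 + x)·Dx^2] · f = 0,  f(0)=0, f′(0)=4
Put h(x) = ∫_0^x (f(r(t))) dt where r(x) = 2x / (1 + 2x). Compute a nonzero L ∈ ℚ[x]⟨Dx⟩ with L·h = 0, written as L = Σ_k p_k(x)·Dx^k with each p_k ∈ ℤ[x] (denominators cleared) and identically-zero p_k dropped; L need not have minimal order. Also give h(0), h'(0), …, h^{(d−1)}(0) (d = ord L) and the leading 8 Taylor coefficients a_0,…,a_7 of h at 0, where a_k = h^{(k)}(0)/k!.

L = (6 + 16·x)·Dx^2 + (1 + 6·x + 8·x^2)·Dx^3  (order 3).
h: a_k = 0, 0, 4, -8, 56/3, -48, 1984/15, -384, …
ICs: h(0) = 0, h′(0) = 0, h′′(0) = 8.

f: a_k = 0, 4, -2, 4/3, -1, 4/5, -2/3, 4/7, …
f∘r: x↦r, Dx↦Dx/r' in L_f ⇒ L₀.
Integrate: L := L₀·Dx.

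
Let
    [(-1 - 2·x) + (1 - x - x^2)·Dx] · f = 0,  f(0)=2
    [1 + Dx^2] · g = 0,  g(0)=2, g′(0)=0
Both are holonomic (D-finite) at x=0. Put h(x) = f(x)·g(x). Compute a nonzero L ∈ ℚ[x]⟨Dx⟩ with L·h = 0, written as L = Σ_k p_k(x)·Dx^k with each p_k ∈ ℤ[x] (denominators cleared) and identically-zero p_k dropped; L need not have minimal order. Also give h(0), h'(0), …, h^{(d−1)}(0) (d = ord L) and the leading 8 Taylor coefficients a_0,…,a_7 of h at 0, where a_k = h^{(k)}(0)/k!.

L = (1 + x + x^2) + (2 + 4·x)·Dx + (-1 + x + x^2)·Dx^2  (order 2).
h: a_k = 4, 4, 6, 10, 97/6, 157/6, 7619/180, 12329/180, …
ICs: h(0) = 4, h′(0) = 4.

f: a_k = 2, 2, 4, 6, 10, 16, 26, 42, …
g: a_k = 2, 0, -1, 0, 1/12, 0, -1/360, 0, …
L₀ := L_f ⊗_s L_g (sym. prod.), ord ≤ 2.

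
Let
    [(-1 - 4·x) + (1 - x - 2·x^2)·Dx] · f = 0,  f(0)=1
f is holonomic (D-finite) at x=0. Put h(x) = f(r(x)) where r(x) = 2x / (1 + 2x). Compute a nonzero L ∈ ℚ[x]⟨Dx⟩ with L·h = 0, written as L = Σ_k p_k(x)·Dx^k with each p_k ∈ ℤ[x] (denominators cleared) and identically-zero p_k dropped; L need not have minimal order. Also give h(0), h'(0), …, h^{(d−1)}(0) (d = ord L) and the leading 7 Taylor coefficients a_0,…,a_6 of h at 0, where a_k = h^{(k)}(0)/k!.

L = (2 + 20·x) + (-1 - 4·x + 4·x^2 + 16·x^3)·Dx  (order 1).
h: a_k = 1, 2, 8, 0, 64, -128, 768, …
ICs: h(0) = 1.

f: a_k = 1, 1, 3, 5, 11, 21, 43, …
Change of var in L_f (x↦r) gives L₀.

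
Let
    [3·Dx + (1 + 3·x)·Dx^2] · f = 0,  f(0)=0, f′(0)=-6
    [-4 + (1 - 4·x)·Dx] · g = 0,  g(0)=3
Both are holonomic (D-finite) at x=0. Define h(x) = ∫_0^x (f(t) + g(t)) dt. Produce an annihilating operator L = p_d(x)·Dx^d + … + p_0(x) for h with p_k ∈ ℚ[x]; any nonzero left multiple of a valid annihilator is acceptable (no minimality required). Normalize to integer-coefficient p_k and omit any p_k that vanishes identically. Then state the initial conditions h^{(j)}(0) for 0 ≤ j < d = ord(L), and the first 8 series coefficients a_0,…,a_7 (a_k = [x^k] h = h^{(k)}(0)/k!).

f: a_k = 0, -6, 9, -18, 81/2, -486/5, 243, -4374/7, …
g: a_k = 3, 12, 48, 192, 768, 3072, 12288, 49152, …
L₀ := lclm(L_f,L_g); ord L₀ ≤ 2+1.
h=∫h₀ ⇒ L = L₀·Dx.
L = (-432 - 288·x)·Dx^2 + (-78 - 720·x - 576·x^2)·Dx^3 + (11 + x - 144·x^2 - 144·x^3)·Dx^4  (order 4).
h: a_k = 0, 3, 3, 19, 87/2, 1617/10, 2479/5, 12531/7, …
ICs: h(0) = 0, h′(0) = 3, h′′(0) = 6, h′′′(0) = 114.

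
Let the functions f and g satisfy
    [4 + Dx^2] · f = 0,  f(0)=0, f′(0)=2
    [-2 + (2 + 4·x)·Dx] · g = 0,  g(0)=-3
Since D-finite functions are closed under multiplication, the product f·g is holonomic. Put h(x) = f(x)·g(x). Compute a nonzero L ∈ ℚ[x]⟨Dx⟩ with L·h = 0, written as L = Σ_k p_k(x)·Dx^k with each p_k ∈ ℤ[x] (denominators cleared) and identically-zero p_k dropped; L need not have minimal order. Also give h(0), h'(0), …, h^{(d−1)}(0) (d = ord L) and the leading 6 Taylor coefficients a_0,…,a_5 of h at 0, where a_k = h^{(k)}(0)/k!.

L = (7 + 16·x + 16·x^2) + (-2 - 4·x)·Dx + (1 + 4·x + 4·x^2)·Dx^2  (order 2).
h: a_k = 0, -6, -6, 7, 1, 19/20, …
ICs: h(0) = 0, h′(0) = -6.

f: a_k = 0, 2, 0, -4/3, 0, 4/15, …
g: a_k = -3, -3, 3/2, -3/2, 15/8, -21/8, …
Sym-product of L_f,L_g gives L₀ (≤ ord 2).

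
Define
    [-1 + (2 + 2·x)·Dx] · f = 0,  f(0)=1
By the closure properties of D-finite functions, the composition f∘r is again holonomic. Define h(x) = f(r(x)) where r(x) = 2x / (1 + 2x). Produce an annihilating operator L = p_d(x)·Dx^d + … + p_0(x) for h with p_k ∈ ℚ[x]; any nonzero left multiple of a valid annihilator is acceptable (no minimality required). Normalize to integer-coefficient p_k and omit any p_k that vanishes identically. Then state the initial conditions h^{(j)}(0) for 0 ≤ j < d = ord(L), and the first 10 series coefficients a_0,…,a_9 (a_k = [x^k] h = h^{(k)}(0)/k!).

f: a_k = 1, 1/2, -1/8, 1/16, -5/128, 7/256, -21/1024, 33/2048, -429/32768, 715/65536, …
f∘r: x↦r, Dx↦Dx/r' in L_f ⇒ L₀.
L = -1 + (1 + 6·x + 8·x^2)·Dx  (order 1).
h: a_k = 1, 1, -5/2, 13/2, -141/8, 399/8, -2353/16, 7205/16, -182461/128, 594203/128, …
ICs: h(0) = 1.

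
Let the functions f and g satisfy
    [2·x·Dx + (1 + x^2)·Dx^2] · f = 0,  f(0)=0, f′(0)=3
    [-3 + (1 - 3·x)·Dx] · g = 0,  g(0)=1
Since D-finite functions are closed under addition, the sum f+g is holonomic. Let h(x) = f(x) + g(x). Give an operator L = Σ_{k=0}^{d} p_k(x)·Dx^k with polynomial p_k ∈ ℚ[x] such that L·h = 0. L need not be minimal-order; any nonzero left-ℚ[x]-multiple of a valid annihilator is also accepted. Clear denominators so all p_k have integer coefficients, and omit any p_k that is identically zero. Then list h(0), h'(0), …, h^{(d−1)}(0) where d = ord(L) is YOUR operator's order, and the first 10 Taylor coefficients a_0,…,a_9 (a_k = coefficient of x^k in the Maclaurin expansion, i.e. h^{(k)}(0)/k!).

L = (6 - 72·x - 18·x^2)·Dx + (-28 + 6·x - 60·x^2 - 18·x^3)·Dx^2 + (3 - 8·x - 8·x^3 - 3·x^4)·Dx^3  (order 3).
h: a_k = 1, 6, 9, 26, 81, 1218/5, 729, 15306/7, 6561, 59050/3, …
ICs: h(0) = 1, h′(0) = 6, h′′(0) = 18.

f: a_k = 0, 3, 0, -1, 0, 3/5, 0, -3/7, 0, 1/3, …
g: a_k = 1, 3, 9, 27, 81, 243, 729, 2187, 6561, 19683, …
h₀=f+g: left-lcm gives L₀, ord ≤ 3.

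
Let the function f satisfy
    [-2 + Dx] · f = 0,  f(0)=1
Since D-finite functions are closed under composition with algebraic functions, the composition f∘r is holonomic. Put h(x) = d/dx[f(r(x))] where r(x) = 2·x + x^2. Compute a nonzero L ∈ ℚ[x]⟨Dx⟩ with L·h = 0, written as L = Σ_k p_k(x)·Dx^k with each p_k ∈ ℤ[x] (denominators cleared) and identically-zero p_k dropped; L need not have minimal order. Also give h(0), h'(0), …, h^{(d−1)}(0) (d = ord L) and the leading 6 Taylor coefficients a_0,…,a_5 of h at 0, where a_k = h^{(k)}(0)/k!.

L = (5 + 8·x + 4·x^2) + (-1 - x)·Dx  (order 1).
h: a_k = 4, 20, 56, 344/3, 568/3, 3992/15, …
ICs: h(0) = 4.

f: a_k = 1, 2, 2, 4/3, 2/3, 4/15, …
Change of var in L_f (x↦r) gives L₀.
Differentiate: ansatz ord ≤ ord L₀ ⇒ L.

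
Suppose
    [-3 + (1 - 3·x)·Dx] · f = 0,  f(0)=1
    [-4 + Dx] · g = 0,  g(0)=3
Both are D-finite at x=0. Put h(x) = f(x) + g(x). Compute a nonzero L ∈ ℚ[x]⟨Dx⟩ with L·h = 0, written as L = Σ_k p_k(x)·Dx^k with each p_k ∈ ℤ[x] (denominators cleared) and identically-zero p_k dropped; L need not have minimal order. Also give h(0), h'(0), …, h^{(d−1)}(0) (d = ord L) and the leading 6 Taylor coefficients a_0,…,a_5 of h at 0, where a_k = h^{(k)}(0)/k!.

L = (-24 - 144·x) + (2 + 96·x - 144·x^2)·Dx + (1 - 15·x + 36·x^2)·Dx^2  (order 2).
h: a_k = 4, 15, 33, 59, 113, 1343/5, …
ICs: h(0) = 4, h′(0) = 15.

f: a_k = 1, 3, 9, 27, 81, 243, …
g: a_k = 3, 12, 24, 32, 32, 128/5, …
f+g: L₀ = lclm(L_f,L_g), ord ≤ 1+1.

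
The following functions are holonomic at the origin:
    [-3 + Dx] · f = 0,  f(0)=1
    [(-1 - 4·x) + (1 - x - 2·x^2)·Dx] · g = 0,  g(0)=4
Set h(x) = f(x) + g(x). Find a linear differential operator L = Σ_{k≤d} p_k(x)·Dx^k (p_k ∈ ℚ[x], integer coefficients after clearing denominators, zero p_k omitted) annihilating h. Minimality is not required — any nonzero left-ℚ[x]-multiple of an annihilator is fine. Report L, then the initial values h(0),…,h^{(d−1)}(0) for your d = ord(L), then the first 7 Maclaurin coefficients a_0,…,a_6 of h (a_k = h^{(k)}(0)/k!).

f: a_k = 1, 3, 9/2, 9/2, 27/8, 81/40, 81/80, …
g: a_k = 4, 4, 12, 20, 44, 84, 172, …
h₀=f+g: left-lcm gives L₀, ord ≤ 2.
L = (9 + 9·x + 126·x^2 + 72·x^3) + (3 - 30·x - 51·x^2 + 36·x^3 + 36·x^4)·Dx + (-2 + 9·x + 3·x^2 - 20·x^3 - 12·x^4)·Dx^2  (order 2).
h: a_k = 5, 7, 33/2, 49/2, 379/8, 3441/40, 13841/80, …
ICs: h(0) = 5, h′(0) = 7.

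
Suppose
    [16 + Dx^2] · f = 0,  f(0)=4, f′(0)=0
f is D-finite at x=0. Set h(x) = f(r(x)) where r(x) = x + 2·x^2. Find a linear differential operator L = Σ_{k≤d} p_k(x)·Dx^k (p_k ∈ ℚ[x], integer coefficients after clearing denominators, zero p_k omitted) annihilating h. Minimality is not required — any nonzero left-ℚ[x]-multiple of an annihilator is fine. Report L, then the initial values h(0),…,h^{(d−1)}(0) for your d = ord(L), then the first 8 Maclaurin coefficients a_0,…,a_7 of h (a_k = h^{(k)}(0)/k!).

L = (16 + 192·x + 768·x^2 + 1024·x^3) - 4·Dx + (1 + 4·x)·Dx^2  (order 2).
h: a_k = 4, 0, -32, -128, -256/3, 1024/3, 45056/45, 16384/15, …
ICs: h(0) = 4, h′(0) = 0.

f: a_k = 4, 0, -32, 0, 128/3, 0, -1024/45, 0, …
h₀=f(r): pull back L_f along r ⇒ L₀.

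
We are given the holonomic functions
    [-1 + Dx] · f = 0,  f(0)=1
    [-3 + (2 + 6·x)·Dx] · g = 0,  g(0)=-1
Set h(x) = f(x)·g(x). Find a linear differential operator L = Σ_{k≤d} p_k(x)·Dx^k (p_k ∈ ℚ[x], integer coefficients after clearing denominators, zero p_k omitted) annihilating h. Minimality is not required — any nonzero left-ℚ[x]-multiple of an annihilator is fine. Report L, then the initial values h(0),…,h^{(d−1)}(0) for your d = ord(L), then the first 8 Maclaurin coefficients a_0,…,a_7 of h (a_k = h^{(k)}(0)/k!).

f: a_k = 1, 1, 1/2, 1/6, 1/24, 1/120, 1/720, 1/5040, …
g: a_k = -1, -3/2, 9/8, -27/16, 405/128, -1701/256, 15309/1024, -72171/2048, …
Product ⇒ symmetric product L₀, ord ≤ 1.
L = (-5 - 6·x) + (2 + 6·x)·Dx  (order 1).
h: a_k = -1, -5/2, -7/8, -71/48, 671/384, -16157/3840, 88837/9216, -14933039/645120, …
ICs: h(0) = -1.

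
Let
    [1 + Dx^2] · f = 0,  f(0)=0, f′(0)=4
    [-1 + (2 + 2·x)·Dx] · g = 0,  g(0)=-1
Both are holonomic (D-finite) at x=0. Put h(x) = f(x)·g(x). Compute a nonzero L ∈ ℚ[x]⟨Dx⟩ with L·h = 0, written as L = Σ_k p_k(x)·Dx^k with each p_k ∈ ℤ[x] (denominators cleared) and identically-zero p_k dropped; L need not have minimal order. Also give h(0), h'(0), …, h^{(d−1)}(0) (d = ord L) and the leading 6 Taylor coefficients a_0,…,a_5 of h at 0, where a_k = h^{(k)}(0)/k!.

f: a_k = 0, 4, 0, -2/3, 0, 1/30, …
g: a_k = -1, -1/2, 1/8, -1/16, 5/128, -7/256, …
L₀ := L_f ⊗_s L_g (sym. prod.), ord ≤ 2.
L = (7 + 8·x + 4·x^2) + (-4 - 4·x)·Dx + (4 + 8·x + 4·x^2)·Dx^2  (order 2).
h: a_k = 0, -4, -2, 7/6, 1/12, 19/480, …
ICs: h(0) = 0, h′(0) = -4.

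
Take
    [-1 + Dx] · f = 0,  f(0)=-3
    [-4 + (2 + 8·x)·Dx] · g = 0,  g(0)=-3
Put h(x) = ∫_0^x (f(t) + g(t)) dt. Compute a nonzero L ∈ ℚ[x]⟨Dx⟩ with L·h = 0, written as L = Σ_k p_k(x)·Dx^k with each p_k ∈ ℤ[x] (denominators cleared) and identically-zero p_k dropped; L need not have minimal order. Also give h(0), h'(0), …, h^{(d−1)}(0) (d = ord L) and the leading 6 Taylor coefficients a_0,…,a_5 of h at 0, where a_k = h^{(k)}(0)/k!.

L = (6 + 8·x)·Dx + (-5 - 8·x - 16·x^2)·Dx^2 + (-1 + 16·x^2)·Dx^3  (order 3).
h: a_k = 0, -6, -9/2, 3/2, -25/8, 239/40, …
ICs: h(0) = 0, h′(0) = -6, h′′(0) = -9.

f: a_k = -3, -3, -3/2, -1/2, -1/8, -1/40, …
g: a_k = -3, -6, 6, -12, 30, -84, …
L₀ := lclm(L_f,L_g); ord L₀ ≤ 1+1.
∫: right-multiply L₀ by Dx.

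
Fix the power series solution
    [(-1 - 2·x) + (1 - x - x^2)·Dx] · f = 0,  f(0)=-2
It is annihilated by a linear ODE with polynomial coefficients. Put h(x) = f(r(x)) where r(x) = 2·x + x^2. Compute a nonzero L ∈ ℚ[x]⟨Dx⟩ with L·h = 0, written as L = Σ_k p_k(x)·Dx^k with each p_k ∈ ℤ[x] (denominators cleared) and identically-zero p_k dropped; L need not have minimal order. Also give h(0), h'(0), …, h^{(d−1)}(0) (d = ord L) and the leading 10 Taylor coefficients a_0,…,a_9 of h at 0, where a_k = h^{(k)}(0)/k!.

L = (2 + 10·x + 12·x^2 + 4·x^3) + (-1 + 2·x + 5·x^2 + 4·x^3 + x^4)·Dx  (order 1).
h: a_k = -2, -4, -18, -64, -236, -868, -3190, -11728, -43114, -158496, …
ICs: h(0) = -2.

f: a_k = -2, -2, -4, -6, -10, -16, -26, -42, -68, -110, …
f∘r: x↦r, Dx↦Dx/r' in L_f ⇒ L₀.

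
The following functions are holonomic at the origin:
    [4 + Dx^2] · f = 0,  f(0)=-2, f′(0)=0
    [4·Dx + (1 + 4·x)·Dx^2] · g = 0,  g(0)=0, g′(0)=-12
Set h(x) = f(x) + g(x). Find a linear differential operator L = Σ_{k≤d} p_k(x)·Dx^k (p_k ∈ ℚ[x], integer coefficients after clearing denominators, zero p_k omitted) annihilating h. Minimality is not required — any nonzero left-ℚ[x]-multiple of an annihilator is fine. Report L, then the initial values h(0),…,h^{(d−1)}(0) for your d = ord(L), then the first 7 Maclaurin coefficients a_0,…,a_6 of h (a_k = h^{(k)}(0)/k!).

L = (400 + 128·x + 256·x^2)·Dx + (36 + 176·x + 192·x^2 + 256·x^3)·Dx^2 + (100 + 32·x + 64·x^2)·Dx^3 + (9 + 44·x + 48·x^2 + 64·x^3)·Dx^4  (order 4).
h: a_k = -2, -12, 28, -64, 572/3, -3072/5, 92168/45, …
ICs: h(0) = -2, h′(0) = -12, h′′(0) = 56, h′′′(0) = -384.

f: a_k = -2, 0, 4, 0, -4/3, 0, 8/45, …
g: a_k = 0, -12, 24, -64, 192, -3072/5, 2048, …
Weyl lclm of L_f,L_g ⇒ L₀ (ord ≤ 4).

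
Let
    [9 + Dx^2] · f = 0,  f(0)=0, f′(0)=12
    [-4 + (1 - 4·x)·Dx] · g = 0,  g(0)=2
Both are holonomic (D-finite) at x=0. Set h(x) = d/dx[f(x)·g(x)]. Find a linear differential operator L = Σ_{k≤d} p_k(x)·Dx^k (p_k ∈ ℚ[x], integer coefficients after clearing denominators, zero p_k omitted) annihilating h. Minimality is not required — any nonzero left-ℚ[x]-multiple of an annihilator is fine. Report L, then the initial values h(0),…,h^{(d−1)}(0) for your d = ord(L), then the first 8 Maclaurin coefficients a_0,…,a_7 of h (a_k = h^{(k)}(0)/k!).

f: a_k = 0, 12, 0, -18, 0, 81/10, 0, -243/140, …
g: a_k = 2, 8, 32, 128, 512, 2048, 8192, 32768, …
h₀=f·g: eliminate ⇒ L₀, order ≤ 2·1.
h₀' ⇒ L via d/dx closure of L₀.
L = (-23 - 72·x + 144·x^2) + (-8 + 32·x)·Dx + (1 - 8·x + 16·x^2)·Dx^2  (order 2).
h: a_k = 24, 192, 1044, 5568, 27921, 670104/5, 6254061/10, 100064976/35, …
ICs: h(0) = 24, h′(0) = 192.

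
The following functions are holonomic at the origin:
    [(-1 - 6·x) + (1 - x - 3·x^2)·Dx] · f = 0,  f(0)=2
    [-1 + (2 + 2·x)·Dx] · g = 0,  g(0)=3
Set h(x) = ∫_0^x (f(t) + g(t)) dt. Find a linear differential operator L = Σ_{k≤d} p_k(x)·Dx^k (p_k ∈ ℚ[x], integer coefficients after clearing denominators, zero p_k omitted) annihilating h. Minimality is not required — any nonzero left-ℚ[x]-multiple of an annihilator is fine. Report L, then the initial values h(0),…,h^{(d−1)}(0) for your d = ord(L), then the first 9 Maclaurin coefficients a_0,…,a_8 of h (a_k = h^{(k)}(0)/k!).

L = (-17 - 57·x - 135·x^2 - 90·x^3)·Dx + (33 + 134·x + 387·x^2 + 510·x^3 + 225·x^4)·Dx^2 + (-2 - 30·x - 22·x^2 + 126·x^3 + 210·x^4 + 90·x^5)·Dx^3  (order 3).
h: a_k = 0, 5, 7/4, 61/24, 227/64, 4849/640, 20501/1536, 198593/7168, 888931/16384, …
ICs: h(0) = 0, h′(0) = 5, h′′(0) = 7/2.

f: a_k = 2, 2, 8, 14, 38, 80, 194, 434, 1016, …
g: a_k = 3, 3/2, -3/8, 3/16, -15/128, 21/256, -63/1024, 99/2048, -1287/32768, …
f+g: L₀ = lclm(L_f,L_g), ord ≤ 1+1.
Integrate: L := L₀·Dx.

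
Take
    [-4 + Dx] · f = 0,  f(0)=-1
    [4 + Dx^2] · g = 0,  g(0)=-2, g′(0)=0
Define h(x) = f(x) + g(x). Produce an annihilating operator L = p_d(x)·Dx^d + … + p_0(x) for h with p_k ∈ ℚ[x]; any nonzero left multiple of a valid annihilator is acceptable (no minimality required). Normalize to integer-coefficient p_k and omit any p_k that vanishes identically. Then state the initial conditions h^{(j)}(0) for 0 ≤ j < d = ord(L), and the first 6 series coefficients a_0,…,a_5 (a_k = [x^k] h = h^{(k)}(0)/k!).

L = -16 + 4·Dx - 4·Dx^2 + Dx^3  (order 3).
h: a_k = -3, -4, -4, -32/3, -12, -128/15, …
ICs: h(0) = -3, h′(0) = -4, h′′(0) = -8.

f: a_k = -1, -4, -8, -32/3, -32/3, -128/15, …
g: a_k = -2, 0, 4, 0, -4/3, 0, …
f+g: L₀ = lclm(L_f,L_g), ord ≤ 1+2.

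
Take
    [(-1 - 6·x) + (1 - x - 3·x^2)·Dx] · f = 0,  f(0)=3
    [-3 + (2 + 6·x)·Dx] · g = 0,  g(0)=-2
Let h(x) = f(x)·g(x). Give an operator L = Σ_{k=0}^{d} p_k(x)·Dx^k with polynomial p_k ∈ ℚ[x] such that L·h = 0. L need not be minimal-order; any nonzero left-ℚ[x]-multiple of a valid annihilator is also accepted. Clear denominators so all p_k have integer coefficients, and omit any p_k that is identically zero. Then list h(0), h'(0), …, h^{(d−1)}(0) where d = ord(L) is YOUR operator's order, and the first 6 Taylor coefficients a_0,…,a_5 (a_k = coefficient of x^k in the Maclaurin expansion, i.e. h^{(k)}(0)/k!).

L = (5 + 15·x + 27·x^2) + (-2 - 4·x + 12·x^2 + 18·x^3)·Dx  (order 1).
h: a_k = -6, -15, -105/4, -651/8, -9033/64, -54417/128, …
ICs: h(0) = -6.

f: a_k = 3, 3, 12, 21, 57, 120, …
g: a_k = -2, -3, 9/4, -27/8, 405/64, -1701/128, …
f·g: L₀ = L_f ⊗_s L_g, ord ≤ 1·1.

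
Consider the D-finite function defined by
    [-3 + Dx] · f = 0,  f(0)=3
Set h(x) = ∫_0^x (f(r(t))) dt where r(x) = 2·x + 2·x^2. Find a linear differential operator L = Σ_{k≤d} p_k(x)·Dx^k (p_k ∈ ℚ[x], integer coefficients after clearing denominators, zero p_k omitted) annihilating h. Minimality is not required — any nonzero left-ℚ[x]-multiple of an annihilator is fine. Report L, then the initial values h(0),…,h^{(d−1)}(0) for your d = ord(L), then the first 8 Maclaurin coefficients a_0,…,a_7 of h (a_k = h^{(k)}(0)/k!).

f: a_k = 3, 9, 27/2, 27/2, 81/8, 243/40, 243/80, 729/560, …
Substitute x→r, Dx→(1/r')Dx; clear ⇒ L₀.
Integrate: L := L₀·Dx.
L = (-6 - 12·x)·Dx + Dx^2  (order 2).
h: a_k = 0, 3, 9, 24, 54, 108, 972/5, 11232/35, …
ICs: h(0) = 0, h′(0) = 3.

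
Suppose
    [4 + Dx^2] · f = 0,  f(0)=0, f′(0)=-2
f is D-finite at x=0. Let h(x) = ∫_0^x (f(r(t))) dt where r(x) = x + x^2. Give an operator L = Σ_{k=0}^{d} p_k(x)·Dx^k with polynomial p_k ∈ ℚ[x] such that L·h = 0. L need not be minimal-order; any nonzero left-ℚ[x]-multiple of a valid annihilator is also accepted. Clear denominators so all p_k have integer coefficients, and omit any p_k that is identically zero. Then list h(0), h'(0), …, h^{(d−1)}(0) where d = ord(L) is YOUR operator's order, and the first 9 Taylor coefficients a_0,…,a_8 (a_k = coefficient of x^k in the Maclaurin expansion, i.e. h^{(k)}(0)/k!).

f: a_k = 0, -2, 0, 4/3, 0, -4/15, 0, 8/315, 0, …
L₀ from L_f via x↦r, Dx↦r'^{-1}Dx.
Integrate: L := L₀·Dx.
L = (4 + 24·x + 48·x^2 + 32·x^3)·Dx - 2·Dx^2 + (1 + 2·x)·Dx^3  (order 3).
h: a_k = 0, 0, -1, -2/3, 1/3, 4/5, 28/45, 0, -104/315, …
ICs: h(0) = 0, h′(0) = 0, h′′(0) = -2.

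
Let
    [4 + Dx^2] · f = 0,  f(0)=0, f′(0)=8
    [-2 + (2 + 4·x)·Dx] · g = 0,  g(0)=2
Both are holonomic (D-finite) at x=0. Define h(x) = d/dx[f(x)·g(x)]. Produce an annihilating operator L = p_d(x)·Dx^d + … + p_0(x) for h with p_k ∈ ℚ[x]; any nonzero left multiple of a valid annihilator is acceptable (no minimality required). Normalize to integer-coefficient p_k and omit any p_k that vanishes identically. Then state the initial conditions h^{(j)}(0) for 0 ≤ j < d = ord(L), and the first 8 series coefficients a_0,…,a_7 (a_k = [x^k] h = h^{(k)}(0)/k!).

L = (53 + 288·x + 544·x^2 + 512·x^3 + 256·x^4) + (-2 - 36·x - 96·x^2 - 64·x^3)·Dx + (7 + 44·x + 108·x^2 + 128·x^3 + 64·x^4)·Dx^2  (order 2).
h: a_k = 16, 32, -56, -32/3, -38/3, 324/5, -983/9, 61816/315, …
ICs: h(0) = 16, h′(0) = 32.

f: a_k = 0, 8, 0, -16/3, 0, 16/15, 0, -32/315, …
g: a_k = 2, 2, -1, 1, -5/4, 7/4, -21/8, 33/8, …
L₀ := L_f ⊗_s L_g (sym. prod.), ord ≤ 2.
Differentiate: ansatz ord ≤ ord L₀ ⇒ L.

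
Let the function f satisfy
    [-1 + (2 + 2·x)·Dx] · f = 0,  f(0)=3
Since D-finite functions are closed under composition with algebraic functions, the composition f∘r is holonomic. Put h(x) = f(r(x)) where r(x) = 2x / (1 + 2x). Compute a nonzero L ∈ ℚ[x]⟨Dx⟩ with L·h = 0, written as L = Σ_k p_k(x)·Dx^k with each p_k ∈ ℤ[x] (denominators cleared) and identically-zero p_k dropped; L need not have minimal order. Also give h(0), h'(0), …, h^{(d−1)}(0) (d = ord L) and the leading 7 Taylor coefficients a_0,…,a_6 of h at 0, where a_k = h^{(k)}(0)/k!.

L = -1 + (1 + 6·x + 8·x^2)·Dx  (order 1).
h: a_k = 3, 3, -15/2, 39/2, -423/8, 1197/8, -7059/16, …
ICs: h(0) = 3.

f: a_k = 3, 3/2, -3/8, 3/16, -15/128, 21/256, -63/1024, …
Change of var in L_f (x↦r) gives L₀.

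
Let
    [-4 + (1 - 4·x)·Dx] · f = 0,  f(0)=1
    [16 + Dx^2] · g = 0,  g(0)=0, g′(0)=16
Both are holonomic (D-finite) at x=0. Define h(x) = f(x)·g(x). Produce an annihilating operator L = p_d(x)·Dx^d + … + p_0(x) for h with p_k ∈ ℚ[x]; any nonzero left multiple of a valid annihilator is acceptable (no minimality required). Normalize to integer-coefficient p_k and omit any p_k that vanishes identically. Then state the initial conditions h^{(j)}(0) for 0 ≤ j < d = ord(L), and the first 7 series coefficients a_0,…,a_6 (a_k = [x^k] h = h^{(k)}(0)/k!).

f: a_k = 1, 4, 16, 64, 256, 1024, 4096, …
g: a_k = 0, 16, 0, -128/3, 0, 512/15, 0, …
L₀ := L_f ⊗_s L_g (sym. prod.), ord ≤ 2.
L = (-16 + 64·x) + 8·Dx + (-1 + 4·x)·Dx^2  (order 2).
h: a_k = 0, 16, 64, 640/3, 2560/3, 51712/15, 206848/15, …
ICs: h(0) = 0, h′(0) = 16.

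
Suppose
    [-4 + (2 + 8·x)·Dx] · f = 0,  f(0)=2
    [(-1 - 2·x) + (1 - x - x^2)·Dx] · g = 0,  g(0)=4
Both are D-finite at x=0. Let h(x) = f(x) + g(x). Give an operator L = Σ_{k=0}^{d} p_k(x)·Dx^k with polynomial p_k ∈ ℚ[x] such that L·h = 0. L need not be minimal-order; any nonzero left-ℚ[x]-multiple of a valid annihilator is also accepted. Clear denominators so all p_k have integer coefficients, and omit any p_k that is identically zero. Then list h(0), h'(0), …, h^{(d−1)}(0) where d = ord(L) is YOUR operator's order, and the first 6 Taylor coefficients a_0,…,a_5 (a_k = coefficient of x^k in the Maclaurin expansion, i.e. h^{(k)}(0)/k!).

f: a_k = 2, 4, -4, 8, -20, 56, …
g: a_k = 4, 4, 8, 12, 20, 32, …
Sum ⇒ L₀ = lclm(L_f,L_g) in ℚ(x)⟨Dx⟩.
L = (12 + 48·x + 48·x^2 + 40·x^3) + (-8 - 30·x - 114·x^2 - 152·x^3 - 100·x^4)·Dx + (-1 + 5·x + 39·x^2 - 6·x^3 - 82·x^4 - 40·x^5)·Dx^2  (order 2).
h: a_k = 6, 8, 4, 20, 0, 88, …
ICs: h(0) = 6, h′(0) = 8.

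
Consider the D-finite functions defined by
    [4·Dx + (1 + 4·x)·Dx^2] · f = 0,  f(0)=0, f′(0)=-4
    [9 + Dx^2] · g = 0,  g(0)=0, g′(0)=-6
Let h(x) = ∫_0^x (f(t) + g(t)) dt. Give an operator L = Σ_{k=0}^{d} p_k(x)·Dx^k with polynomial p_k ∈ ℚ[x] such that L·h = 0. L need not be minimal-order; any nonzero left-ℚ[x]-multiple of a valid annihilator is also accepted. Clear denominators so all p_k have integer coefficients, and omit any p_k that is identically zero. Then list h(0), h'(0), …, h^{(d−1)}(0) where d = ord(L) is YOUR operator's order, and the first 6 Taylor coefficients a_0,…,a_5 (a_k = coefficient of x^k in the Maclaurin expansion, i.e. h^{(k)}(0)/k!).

f: a_k = 0, -4, 8, -64/3, 64, -1024/5, …
g: a_k = 0, -6, 0, 9, 0, -81/20, …
Weyl lclm of L_f,L_g ⇒ L₀ (ord ≤ 4).
h=∫₀ˣh₀: take L = L₀·Dx.
L = (3780 + 2592·x + 5184·x^2)·Dx^2 + (369 + 2124·x + 3888·x^2 + 5184·x^3)·Dx^3 + (420 + 288·x + 576·x^2)·Dx^4 + (41 + 236·x + 432·x^2 + 576·x^3)·Dx^5  (order 5).
h: a_k = 0, 0, -5, 8/3, -37/12, 64/5, …
ICs: h(0) = 0, h′(0) = 0, h′′(0) = -10, h′′′(0) = 16, h′′′′(0) = -74.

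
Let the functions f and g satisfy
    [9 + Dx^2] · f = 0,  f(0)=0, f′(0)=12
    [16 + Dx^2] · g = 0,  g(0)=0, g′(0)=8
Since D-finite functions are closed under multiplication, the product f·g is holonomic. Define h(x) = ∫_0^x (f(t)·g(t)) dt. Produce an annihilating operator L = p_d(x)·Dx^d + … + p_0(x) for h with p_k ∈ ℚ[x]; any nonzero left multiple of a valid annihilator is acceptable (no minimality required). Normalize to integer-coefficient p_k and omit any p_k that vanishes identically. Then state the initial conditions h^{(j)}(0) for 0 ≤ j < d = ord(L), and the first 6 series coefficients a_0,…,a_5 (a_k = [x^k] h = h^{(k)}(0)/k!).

f: a_k = 0, 12, 0, -18, 0, 81/10, …
g: a_k = 0, 8, 0, -64/3, 0, 256/15, …
Sym-product of L_f,L_g gives L₀ (≤ ord 4).
h=∫₀ˣh₀: take L = L₀·Dx.
L = 49·Dx + 50·Dx^3 + Dx^5  (order 5).
h: a_k = 0, 0, 0, 32, 0, -80, …
ICs: h(0) = 0, h′(0) = 0, h′′(0) = 0, h′′′(0) = 192, h′′′′(0) = 0.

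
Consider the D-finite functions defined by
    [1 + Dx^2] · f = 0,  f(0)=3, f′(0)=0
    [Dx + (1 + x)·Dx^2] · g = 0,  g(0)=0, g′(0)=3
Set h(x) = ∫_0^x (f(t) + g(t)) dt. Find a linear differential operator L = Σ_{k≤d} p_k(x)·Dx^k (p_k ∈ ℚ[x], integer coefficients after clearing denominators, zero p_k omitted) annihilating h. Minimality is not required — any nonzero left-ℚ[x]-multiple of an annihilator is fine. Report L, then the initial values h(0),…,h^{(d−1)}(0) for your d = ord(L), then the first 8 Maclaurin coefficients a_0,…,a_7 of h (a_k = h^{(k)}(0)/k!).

f: a_k = 3, 0, -3/2, 0, 1/8, 0, -1/240, 0, …
g: a_k = 0, 3, -3/2, 1, -3/4, 3/5, -1/2, 3/7, …
L₀ := lclm(L_f,L_g); ord L₀ ≤ 2+2.
h=∫₀ˣh₀: take L = L₀·Dx.
L = (7 + 2·x + x^2)·Dx^2 + (3 + 5·x + 3·x^2 + x^3)·Dx^3 + (7 + 2·x + x^2)·Dx^4 + (3 + 5·x + 3·x^2 + x^3)·Dx^5  (order 5).
h: a_k = 0, 3, 3/2, -1, 1/4, -1/8, 1/10, -121/1680, …
ICs: h(0) = 0, h′(0) = 3, h′′(0) = 3, h′′′(0) = -6, h′′′′(0) = 6.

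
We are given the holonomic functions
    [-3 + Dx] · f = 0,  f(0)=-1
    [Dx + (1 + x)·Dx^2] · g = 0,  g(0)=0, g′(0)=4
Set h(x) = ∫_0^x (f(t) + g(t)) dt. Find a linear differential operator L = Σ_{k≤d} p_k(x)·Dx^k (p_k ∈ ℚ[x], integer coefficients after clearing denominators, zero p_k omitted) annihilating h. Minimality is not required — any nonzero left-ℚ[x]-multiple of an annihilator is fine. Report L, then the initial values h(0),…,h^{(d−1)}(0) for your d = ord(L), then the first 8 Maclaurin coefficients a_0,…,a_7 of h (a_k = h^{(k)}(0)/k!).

L = (-15 - 9·x)·Dx^2 + (-7 - 18·x - 9·x^2)·Dx^3 + (4 + 7·x + 3·x^2)·Dx^4  (order 4).
h: a_k = 0, -1, 1/2, -13/6, -19/24, -7/8, -49/240, -403/1680, …
ICs: h(0) = 0, h′(0) = -1, h′′(0) = 1, h′′′(0) = -13.

f: a_k = -1, -3, -9/2, -9/2, -27/8, -81/40, -81/80, -243/560, …
g: a_k = 0, 4, -2, 4/3, -1, 4/5, -2/3, 4/7, …
h₀=f+g: left-lcm gives L₀, ord ≤ 3.
h=∫₀ˣh₀: take L = L₀·Dx.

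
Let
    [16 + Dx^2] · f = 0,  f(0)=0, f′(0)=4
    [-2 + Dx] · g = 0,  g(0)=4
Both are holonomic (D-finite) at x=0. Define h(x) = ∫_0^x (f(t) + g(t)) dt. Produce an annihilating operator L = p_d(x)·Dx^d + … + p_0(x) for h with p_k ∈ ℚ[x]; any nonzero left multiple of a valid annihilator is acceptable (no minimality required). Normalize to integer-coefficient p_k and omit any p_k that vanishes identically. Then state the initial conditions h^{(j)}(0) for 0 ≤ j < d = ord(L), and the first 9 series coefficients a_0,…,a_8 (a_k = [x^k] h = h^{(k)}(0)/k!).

f: a_k = 0, 4, 0, -32/3, 0, 128/15, 0, -1024/315, 0, …
g: a_k = 4, 8, 8, 16/3, 8/3, 16/15, 16/45, 32/315, 8/315, …
Sum ⇒ L₀ = lclm(L_f,L_g) in ℚ(x)⟨Dx⟩.
∫: right-multiply L₀ by Dx.
L = -32·Dx + 16·Dx^2 - 2·Dx^3 + Dx^4  (order 4).
h: a_k = 0, 4, 6, 8/3, -4/3, 8/15, 8/5, 16/315, -124/315, …
ICs: h(0) = 0, h′(0) = 4, h′′(0) = 12, h′′′(0) = 16.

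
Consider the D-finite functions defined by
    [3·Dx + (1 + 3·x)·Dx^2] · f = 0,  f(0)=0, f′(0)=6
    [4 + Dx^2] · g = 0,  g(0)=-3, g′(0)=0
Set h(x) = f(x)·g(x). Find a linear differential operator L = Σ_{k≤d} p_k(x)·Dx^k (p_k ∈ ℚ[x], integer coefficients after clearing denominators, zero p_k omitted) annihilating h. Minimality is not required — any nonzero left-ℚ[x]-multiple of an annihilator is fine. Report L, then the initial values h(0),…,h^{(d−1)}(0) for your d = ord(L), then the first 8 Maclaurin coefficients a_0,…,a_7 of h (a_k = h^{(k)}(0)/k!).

f: a_k = 0, 6, -9, 18, -81/2, 486/5, -243, 4374/7, …
g: a_k = -3, 0, 6, 0, -2, 0, 4/15, 0, …
h₀=f·g: eliminate ⇒ L₀, order ≤ 2·2.
L = (-1112 - 1248·x + 7344·x^2 + 27648·x^3 + 20736·x^4) + (-48 + 2160·x + 10368·x^2 + 10368·x^3)·Dx + (-250 + 240·x + 4968·x^2 + 13824·x^3 + 10368·x^4)·Dx^2 + (-12 + 540·x + 2592·x^2 + 2592·x^3)·Dx^3 + (7 + 138·x + 783·x^2 + 1728·x^3 + 1296·x^4)·Dx^4  (order 4).
h: a_k = 0, -18, 27, -18, 135/2, -978/5, 504, -46402/35, …
ICs: h(0) = 0, h′(0) = -18, h′′(0) = 54, h′′′(0) = -108.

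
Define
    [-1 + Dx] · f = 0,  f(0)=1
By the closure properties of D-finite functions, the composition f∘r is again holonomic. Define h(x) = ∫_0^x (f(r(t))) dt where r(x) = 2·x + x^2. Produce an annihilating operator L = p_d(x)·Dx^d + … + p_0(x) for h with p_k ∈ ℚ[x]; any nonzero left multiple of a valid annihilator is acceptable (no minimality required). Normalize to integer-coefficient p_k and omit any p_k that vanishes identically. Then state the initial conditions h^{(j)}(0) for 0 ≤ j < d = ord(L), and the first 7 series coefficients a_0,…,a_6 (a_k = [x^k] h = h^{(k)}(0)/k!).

f: a_k = 1, 1, 1/2, 1/6, 1/24, 1/120, 1/720, …
h₀=f(r): pull back L_f along r ⇒ L₀.
Integrate: L := L₀·Dx.
L = (-2 - 2·x)·Dx + Dx^2  (order 2).
h: a_k = 0, 1, 1, 1, 5/6, 19/30, 13/30, …
ICs: h(0) = 0, h′(0) = 1.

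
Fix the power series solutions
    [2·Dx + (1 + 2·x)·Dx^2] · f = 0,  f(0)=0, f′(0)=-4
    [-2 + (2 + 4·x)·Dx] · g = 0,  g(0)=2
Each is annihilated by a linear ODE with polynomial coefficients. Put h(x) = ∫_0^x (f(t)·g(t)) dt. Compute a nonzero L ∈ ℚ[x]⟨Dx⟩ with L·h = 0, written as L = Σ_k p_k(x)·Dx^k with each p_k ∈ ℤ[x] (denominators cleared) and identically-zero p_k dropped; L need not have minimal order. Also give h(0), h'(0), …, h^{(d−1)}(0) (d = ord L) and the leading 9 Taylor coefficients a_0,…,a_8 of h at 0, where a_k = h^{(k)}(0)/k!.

f: a_k = 0, -4, 4, -16/3, 8, -64/5, 64/3, -256/7, 64, …
g: a_k = 2, 2, -1, 1, -5/4, 7/4, -21/8, 33/8, -429/64, …
Sym-product of L_f,L_g gives L₀ (≤ ord 2).
∫: right-multiply L₀ by Dx.
L = Dx + (1 + 4·x + 4·x^2)·Dx^3  (order 3).
h: a_k = 0, 0, -4, 0, 1/3, -8/15, 71/90, -124/105, 3043/1680, …
ICs: h(0) = 0, h′(0) = 0, h′′(0) = -8.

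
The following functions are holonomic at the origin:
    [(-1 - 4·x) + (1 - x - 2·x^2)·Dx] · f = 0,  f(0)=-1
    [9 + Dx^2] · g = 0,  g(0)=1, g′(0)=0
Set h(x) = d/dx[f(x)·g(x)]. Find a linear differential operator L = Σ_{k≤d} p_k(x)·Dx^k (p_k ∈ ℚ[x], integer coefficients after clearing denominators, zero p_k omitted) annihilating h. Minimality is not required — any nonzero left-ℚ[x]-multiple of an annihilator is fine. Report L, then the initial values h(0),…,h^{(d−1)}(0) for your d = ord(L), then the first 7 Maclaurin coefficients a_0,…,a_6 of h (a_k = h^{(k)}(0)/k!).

L = (-33 - 162·x - 243·x^2 + 324·x^3 + 324·x^4) + (-6 - 6·x + 108·x^2 + 144·x^3)·Dx + (5 - 14·x - 19·x^2 + 36·x^3 + 36·x^4)·Dx^2  (order 2).
h: a_k = -1, 3, -3/2, -7/2, -75/8, -627/40, -3563/80, …
ICs: h(0) = -1, h′(0) = 3.

f: a_k = -1, -1, -3, -5, -11, -21, -43, …
g: a_k = 1, 0, -9/2, 0, 27/8, 0, -81/80, …
Product ⇒ symmetric product L₀, ord ≤ 2.
h₀' ⇒ L via d/dx closure of L₀.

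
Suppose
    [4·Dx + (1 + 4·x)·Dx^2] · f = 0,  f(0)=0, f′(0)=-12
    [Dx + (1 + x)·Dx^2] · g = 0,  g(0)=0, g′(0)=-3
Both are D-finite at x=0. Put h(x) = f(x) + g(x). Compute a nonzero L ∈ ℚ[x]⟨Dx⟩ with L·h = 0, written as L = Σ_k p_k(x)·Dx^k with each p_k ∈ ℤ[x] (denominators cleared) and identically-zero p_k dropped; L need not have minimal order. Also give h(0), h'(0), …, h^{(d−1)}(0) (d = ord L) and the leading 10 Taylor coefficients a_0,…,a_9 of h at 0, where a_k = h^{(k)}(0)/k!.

f: a_k = 0, -12, 24, -64, 192, -3072/5, 2048, -49152/7, 24576, -262144/3, …
g: a_k = 0, -3, 3/2, -1, 3/4, -3/5, 1/2, -3/7, 3/8, -1/3, …
Sum ⇒ L₀ = lclm(L_f,L_g) in ℚ(x)⟨Dx⟩.
L = 8·Dx + (10 + 16·x)·Dx^2 + (1 + 5·x + 4·x^2)·Dx^3  (order 3).
h: a_k = 0, -15, 51/2, -65, 771/4, -615, 4097/2, -49155/7, 196611/8, -262145/3, …
ICs: h(0) = 0, h′(0) = -15, h′′(0) = 51.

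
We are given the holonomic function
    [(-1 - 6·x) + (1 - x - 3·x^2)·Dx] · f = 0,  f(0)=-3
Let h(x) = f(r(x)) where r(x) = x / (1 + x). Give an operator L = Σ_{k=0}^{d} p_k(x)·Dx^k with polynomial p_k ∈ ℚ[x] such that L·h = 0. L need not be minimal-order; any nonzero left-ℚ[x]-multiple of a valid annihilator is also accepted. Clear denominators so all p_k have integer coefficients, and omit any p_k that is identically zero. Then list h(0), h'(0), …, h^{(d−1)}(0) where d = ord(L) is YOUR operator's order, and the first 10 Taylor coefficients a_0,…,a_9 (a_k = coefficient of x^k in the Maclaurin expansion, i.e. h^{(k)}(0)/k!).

f: a_k = -3, -3, -12, -21, -57, -120, -291, -651, -1524, -3477, …
L₀ from L_f via x↦r, Dx↦r'^{-1}Dx.
L = (1 + 7·x) + (-1 - 2·x + 2·x^2 + 3·x^3)·Dx  (order 1).
h: a_k = -3, -3, -9, 0, -27, 27, -108, 189, -513, 1080, …
ICs: h(0) = -3.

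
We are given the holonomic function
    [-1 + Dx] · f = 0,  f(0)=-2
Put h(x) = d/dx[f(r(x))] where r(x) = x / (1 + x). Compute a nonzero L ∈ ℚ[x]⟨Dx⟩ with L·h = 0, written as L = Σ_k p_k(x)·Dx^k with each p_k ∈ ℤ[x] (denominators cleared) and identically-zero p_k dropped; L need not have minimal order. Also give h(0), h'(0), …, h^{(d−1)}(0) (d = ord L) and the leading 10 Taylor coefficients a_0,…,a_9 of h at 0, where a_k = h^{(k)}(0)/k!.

f: a_k = -2, -2, -1, -1/3, -1/12, -1/60, -1/360, -1/2520, -1/20160, -1/181440, …
Change of var in L_f (x↦r) gives L₀.
Derive L from L₀ (diff closure).
L = (-1 - 2·x) + (-1 - 2·x - x^2)·Dx  (order 1).
h: a_k = -2, 2, -1, -1/3, 19/12, -151/60, 1091/360, -7841/2520, 56519/20160, -396271/181440, …
ICs: h(0) = -2.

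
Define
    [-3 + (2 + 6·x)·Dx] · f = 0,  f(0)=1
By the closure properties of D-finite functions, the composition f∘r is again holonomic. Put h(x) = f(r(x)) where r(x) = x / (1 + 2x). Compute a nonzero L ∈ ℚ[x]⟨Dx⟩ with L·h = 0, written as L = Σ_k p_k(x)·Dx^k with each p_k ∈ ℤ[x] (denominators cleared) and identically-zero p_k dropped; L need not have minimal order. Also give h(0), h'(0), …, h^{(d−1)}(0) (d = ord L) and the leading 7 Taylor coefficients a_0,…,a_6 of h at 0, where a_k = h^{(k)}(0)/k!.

f: a_k = 1, 3/2, -9/8, 27/16, -405/128, 1701/256, -15309/1024, …
h₀=f(r): pull back L_f along r ⇒ L₀.
L = -3 + (2 + 14·x + 20·x^2)·Dx  (order 1).
h: a_k = 1, 3/2, -33/8, 195/16, -4965/128, 33909/256, -492501/1024, …
ICs: h(0) = 1.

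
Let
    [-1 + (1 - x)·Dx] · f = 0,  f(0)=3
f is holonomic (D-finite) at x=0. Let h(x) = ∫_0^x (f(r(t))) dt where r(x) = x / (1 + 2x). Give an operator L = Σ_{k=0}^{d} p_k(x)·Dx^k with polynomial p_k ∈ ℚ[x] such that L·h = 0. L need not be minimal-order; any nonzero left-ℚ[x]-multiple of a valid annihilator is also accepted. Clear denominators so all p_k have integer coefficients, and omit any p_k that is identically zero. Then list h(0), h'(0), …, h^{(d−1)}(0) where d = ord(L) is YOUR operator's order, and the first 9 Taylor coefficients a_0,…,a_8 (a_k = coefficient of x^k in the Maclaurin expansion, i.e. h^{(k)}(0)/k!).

f: a_k = 3, 3, 3, 3, 3, 3, 3, 3, 3, …
Change of var in L_f (x↦r) gives L₀.
Integrate: L := L₀·Dx.
L = -Dx + (1 + 3·x + 2·x^2)·Dx^2  (order 2).
h: a_k = 0, 3, 3/2, -1, 3/4, -3/5, 1/2, -3/7, 3/8, …
ICs: h(0) = 0, h′(0) = 3.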